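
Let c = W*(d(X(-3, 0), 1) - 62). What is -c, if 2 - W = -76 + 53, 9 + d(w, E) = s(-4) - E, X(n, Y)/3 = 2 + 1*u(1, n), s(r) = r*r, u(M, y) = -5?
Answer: 1400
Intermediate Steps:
s(r) = r²
X(n, Y) = -9 (X(n, Y) = 3*(2 + 1*(-5)) = 3*(2 - 5) = 3*(-3) = -9)
d(w, E) = 7 - E (d(w, E) = -9 + ((-4)² - E) = -9 + (16 - E) = 7 - E)
W = 25 (W = 2 - (-76 + 53) = 2 - 1*(-23) = 2 + 23 = 25)
c = -1400 (c = 25*((7 - 1*1) - 62) = 25*((7 - 1) - 62) = 25*(6 - 62) = 25*(-56) = -1400)
-c = -1*(-1400) = 1400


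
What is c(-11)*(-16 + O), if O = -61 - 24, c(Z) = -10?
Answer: 1010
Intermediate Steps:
O = -85
c(-11)*(-16 + O) = -10*(-16 - 85) = -10*(-101) = 1010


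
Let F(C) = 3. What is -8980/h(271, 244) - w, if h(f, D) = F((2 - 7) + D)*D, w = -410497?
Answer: 75118706/183 ≈ 4.1048e+5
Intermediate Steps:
h(f, D) = 3*D
-8980/h(271, 244) - w = -8980/(3*244) - 1*(-410497) = -8980/732 + 410497 = -8980*1/732 + 410497 = -2245/183 + 410497 = 75118706/183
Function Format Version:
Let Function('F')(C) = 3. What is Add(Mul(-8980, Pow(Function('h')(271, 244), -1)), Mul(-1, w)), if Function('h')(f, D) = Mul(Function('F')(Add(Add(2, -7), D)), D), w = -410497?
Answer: Rational(75118706, 183) ≈ 4.1048e+5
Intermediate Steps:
Function('h')(f, D) = Mul(3, D)
Add(Mul(-8980, Pow(Function('h')(271, 244), -1)), Mul(-1, w)) = Add(Mul(-8980, Pow(Mul(3, 244), -1)), Mul(-1, -410497)) = Add(Mul(-8980, Pow(732, -1)), 410497) = Add(Mul(-8980, Rational(1, 732)), 410497) = Add(Rational(-2245, 183), 410497) = Rational(75118706, 183)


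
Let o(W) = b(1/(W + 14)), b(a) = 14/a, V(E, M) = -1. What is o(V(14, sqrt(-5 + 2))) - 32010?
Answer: -31828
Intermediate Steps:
o(W) = 196 + 14*W (o(W) = 14/(1/(W + 14)) = 14/(1/(14 + W)) = 14*(14 + W) = 196 + 14*W)
o(V(14, sqrt(-5 + 2))) - 32010 = (196 + 14*(-1)) - 32010 = (196 - 14) - 32010 = 182 - 32010 = -31828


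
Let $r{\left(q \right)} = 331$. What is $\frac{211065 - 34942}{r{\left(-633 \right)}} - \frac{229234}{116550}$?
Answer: $\frac{10225629598}{19289025} \approx 530.13$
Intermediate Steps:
$\frac{211065 - 34942}{r{\left(-633 \right)}} - \frac{229234}{116550} = \frac{211065 - 34942}{331} - \frac{229234}{116550} = \left(211065 - 34942\right) \frac{1}{331} - \frac{114617}{58275} = 176123 \cdot \frac{1}{331} - \frac{114617}{58275} = \frac{176123}{331} - \frac{114617}{58275} = \frac{10225629598}{19289025}$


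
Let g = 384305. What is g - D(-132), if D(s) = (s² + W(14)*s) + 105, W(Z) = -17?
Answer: 364532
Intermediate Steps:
D(s) = 105 + s² - 17*s (D(s) = (s² - 17*s) + 105 = 105 + s² - 17*s)
g - D(-132) = 384305 - (105 + (-132)² - 17*(-132)) = 384305 - (105 + 17424 + 2244) = 384305 - 1*19773 = 384305 - 19773 = 364532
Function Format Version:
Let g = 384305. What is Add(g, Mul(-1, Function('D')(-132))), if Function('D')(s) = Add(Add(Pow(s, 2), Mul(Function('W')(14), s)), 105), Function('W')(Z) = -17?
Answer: 364532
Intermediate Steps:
Function('D')(s) = Add(105, Pow(s, 2), Mul(-17, s)) (Function('D')(s) = Add(Add(Pow(s, 2), Mul(-17, s)), 105) = Add(105, Pow(s, 2), Mul(-17, s)))
Add(g, Mul(-1, Function('D')(-132))) = Add(384305, Mul(-1, Add(105, Pow(-132, 2), Mul(-17, -132)))) = Add(384305, Mul(-1, Add(105, 17424, 2244))) = Add(384305, Mul(-1, 19773)) = Add(384305, -19773) = 364532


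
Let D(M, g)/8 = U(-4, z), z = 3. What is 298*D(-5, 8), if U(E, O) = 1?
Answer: 2384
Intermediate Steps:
D(M, g) = 8 (D(M, g) = 8*1 = 8)
298*D(-5, 8) = 298*8 = 2384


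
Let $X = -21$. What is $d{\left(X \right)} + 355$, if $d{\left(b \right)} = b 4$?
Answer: $271$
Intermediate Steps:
$d{\left(b \right)} = 4 b$
$d{\left(X \right)} + 355 = 4 \left(-21\right) + 355 = -84 + 355 = 271$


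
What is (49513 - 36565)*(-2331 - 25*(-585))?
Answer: 159182712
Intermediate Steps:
(49513 - 36565)*(-2331 - 25*(-585)) = 12948*(-2331 + 14625) = 12948*12294 = 159182712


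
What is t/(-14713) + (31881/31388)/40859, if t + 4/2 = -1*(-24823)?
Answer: -31832023904579/18869161962196 ≈ -1.6870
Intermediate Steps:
t = 24821 (t = -2 - 1*(-24823) = -2 + 24823 = 24821)
t/(-14713) + (31881/31388)/40859 = 24821/(-14713) + (31881/31388)/40859 = 24821*(-1/14713) + (31881*(1/31388))*(1/40859) = -24821/14713 + (31881/31388)*(1/40859) = -24821/14713 + 31881/1282482292 = -31832023904579/18869161962196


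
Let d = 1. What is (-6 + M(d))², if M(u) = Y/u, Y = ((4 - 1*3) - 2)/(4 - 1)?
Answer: 361/9 ≈ 40.111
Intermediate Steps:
Y = -⅓ (Y = ((4 - 3) - 2)/3 = (1 - 2)*(⅓) = -1*⅓ = -⅓ ≈ -0.33333)
M(u) = -1/(3*u)
(-6 + M(d))² = (-6 - ⅓/1)² = (-6 - ⅓*1)² = (-6 - ⅓)² = (-19/3)² = 361/9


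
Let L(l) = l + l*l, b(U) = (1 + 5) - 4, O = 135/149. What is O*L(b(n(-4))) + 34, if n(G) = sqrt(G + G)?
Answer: 5876/149 ≈ 39.436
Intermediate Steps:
O = 135/149 (O = 135*(1/149) = 135/149 ≈ 0.90604)
n(G) = sqrt(2)*sqrt(G) (n(G) = sqrt(2*G) = sqrt(2)*sqrt(G))
b(U) = 2 (b(U) = 6 - 4 = 2)
L(l) = l + l**2
O*L(b(n(-4))) + 34 = 135*(2*(1 + 2))/149 + 34 = 135*(2*3)/149 + 34 = (135/149)*6 + 34 = 810/149 + 34 = 5876/149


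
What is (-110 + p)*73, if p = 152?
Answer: 3066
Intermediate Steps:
(-110 + p)*73 = (-110 + 152)*73 = 42*73 = 3066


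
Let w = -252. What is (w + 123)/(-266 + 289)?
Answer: -129/23 ≈ -5.6087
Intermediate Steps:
(w + 123)/(-266 + 289) = (-252 + 123)/(-266 + 289) = -129/23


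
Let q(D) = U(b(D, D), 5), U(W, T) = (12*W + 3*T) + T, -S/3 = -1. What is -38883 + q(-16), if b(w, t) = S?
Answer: -38827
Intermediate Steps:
S = 3 (S = -3*(-1) = 3)
b(w, t) = 3
U(W, T) = 4*T + 12*W (U(W, T) = (3*T + 12*W) + T = 4*T + 12*W)
q(D) = 56 (q(D) = 4*5 + 12*3 = 20 + 36 = 56)
-38883 + q(-16) = -38883 + 56 = -38827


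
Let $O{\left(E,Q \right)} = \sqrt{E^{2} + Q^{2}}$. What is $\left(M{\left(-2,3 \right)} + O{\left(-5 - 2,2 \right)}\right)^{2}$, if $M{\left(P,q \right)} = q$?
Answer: $\left(3 + \sqrt{53}\right)^{2} \approx 105.68$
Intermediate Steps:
$\left(M{\left(-2,3 \right)} + O{\left(-5 - 2,2 \right)}\right)^{2} = \left(3 + \sqrt{\left(-5 - 2\right)^{2} + 2^{2}}\right)^{2} = \left(3 + \sqrt{\left(-5 - 2\right)^{2} + 4}\right)^{2} = \left(3 + \sqrt{\left(-7\right)^{2} + 4}\right)^{2} = \left(3 + \sqrt{49 + 4}\right)^{2} = \left(3 + \sqrt{53}\right)^{2}$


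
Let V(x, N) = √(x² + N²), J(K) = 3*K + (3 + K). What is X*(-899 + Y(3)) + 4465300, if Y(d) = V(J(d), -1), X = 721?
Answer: 3817121 + 721*√226 ≈ 3.8280e+6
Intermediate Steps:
J(K) = 3 + 4*K
V(x, N) = √(N² + x²)
Y(d) = √(1 + (3 + 4*d)²) (Y(d) = √((-1)² + (3 + 4*d)²) = √(1 + (3 + 4*d)²))
X*(-899 + Y(3)) + 4465300 = 721*(-899 + √(1 + (3 + 4*3)²)) + 4465300 = 721*(-899 + √(1 + (3 + 12)²)) + 4465300 = 721*(-899 + √(1 + 15²)) + 4465300 = 721*(-899 + √(1 + 225)) + 4465300 = 721*(-899 + √226) + 4465300 = (-648179 + 721*√226) + 4465300 = 3817121 + 721*√226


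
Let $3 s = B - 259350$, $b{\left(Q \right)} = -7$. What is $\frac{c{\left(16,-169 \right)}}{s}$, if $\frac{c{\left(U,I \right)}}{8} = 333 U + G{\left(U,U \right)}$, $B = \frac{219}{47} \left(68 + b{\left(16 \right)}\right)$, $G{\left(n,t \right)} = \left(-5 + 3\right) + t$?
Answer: $- \frac{2008592}{4058697} \approx -0.49489$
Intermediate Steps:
$G{\left(n,t \right)} = -2 + t$
$B = \frac{13359}{47}$ ($B = \frac{219}{47} \left(68 - 7\right) = 219 \cdot \frac{1}{47} \cdot 61 = \frac{219}{47} \cdot 61 = \frac{13359}{47} \approx 284.23$)
$c{\left(U,I \right)} = -16 + 2672 U$ ($c{\left(U,I \right)} = 8 \left(333 U + \left(-2 + U\right)\right) = 8 \left(-2 + 334 U\right) = -16 + 2672 U$)
$s = - \frac{4058697}{47}$ ($s = \frac{\frac{13359}{47} - 259350}{3} = \frac{1}{3} \left(- \frac{12176091}{47}\right) = - \frac{4058697}{47} \approx -86355.0$)
$\frac{c{\left(16,-169 \right)}}{s} = \frac{-16 + 2672 \cdot 16}{- \frac{4058697}{47}} = \left(-16 + 42752\right) \left(- \frac{47}{4058697}\right) = 42736 \left(- \frac{47}{4058697}\right) = - \frac{2008592}{4058697}$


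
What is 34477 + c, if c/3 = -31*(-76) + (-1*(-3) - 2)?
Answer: 41548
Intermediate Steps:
c = 7071 (c = 3*(-31*(-76) + (-1*(-3) - 2)) = 3*(2356 + (3 - 2)) = 3*(2356 + 1) = 3*2357 = 7071)
34477 + c = 34477 + 7071 = 41548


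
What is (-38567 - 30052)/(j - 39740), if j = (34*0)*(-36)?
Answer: 68619/39740 ≈ 1.7267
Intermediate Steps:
j = 0 (j = 0*(-36) = 0)
(-38567 - 30052)/(j - 39740) = (-38567 - 30052)/(0 - 39740) = -68619/(-39740) = -68619*(-1/39740) = 68619/39740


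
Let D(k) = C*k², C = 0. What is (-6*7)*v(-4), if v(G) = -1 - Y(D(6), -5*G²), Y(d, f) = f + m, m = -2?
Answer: -3402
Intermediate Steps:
D(k) = 0 (D(k) = 0*k² = 0)
Y(d, f) = -2 + f (Y(d, f) = f - 2 = -2 + f)
v(G) = 1 + 5*G² (v(G) = -1 - (-2 - 5*G²) = -1 + (2 + 5*G²) = 1 + 5*G²)
(-6*7)*v(-4) = (-6*7)*(1 + 5*(-4)²) = -42*(1 + 5*16) = -42*(1 + 80) = -42*81 = -3402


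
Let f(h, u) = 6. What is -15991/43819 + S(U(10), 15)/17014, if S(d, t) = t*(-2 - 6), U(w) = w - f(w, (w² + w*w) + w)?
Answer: -138664577/372768233 ≈ -0.37199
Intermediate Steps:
U(w) = -6 + w (U(w) = w - 1*6 = w - 6 = -6 + w)
S(d, t) = -8*t (S(d, t) = t*(-8) = -8*t)
-15991/43819 + S(U(10), 15)/17014 = -15991/43819 - 8*15/17014 = -15991*1/43819 - 120*1/17014 = -15991/43819 - 60/8507 = -138664577/372768233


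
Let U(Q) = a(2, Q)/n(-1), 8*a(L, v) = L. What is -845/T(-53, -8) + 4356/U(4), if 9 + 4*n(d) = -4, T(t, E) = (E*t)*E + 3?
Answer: -191911447/3389 ≈ -56628.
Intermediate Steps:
a(L, v) = L/8
T(t, E) = 3 + t*E² (T(t, E) = t*E² + 3 = 3 + t*E²)
n(d) = -13/4 (n(d) = -9/4 + (¼)*(-4) = -9/4 - 1 = -13/4)
U(Q) = -1/13 (U(Q) = ((⅛)*2)/(-13/4) = (¼)*(-4/13) = -1/13)
-845/T(-53, -8) + 4356/U(4) = -845/(3 - 53*(-8)²) + 4356/(-1/13) = -845/(3 - 53*64) + 4356*(-13) = -845/(3 - 3392) - 56628 = -845/(-3389) - 56628 = -845*(-1/3389) - 56628 = 845/3389 - 56628 = -191911447/3389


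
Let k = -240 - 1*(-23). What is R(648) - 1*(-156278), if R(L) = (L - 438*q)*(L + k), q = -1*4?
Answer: 1190678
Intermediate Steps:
k = -217 (k = -240 + 23 = -217)
q = -4
R(L) = (-217 + L)*(1752 + L) (R(L) = (L - 438*(-4))*(L - 217) = (L + 1752)*(-217 + L) = (1752 + L)*(-217 + L) = (-217 + L)*(1752 + L))
R(648) - 1*(-156278) = (-380184 + 648**2 + 1535*648) - 1*(-156278) = (-380184 + 419904 + 994680) + 156278 = 1034400 + 156278 = 1190678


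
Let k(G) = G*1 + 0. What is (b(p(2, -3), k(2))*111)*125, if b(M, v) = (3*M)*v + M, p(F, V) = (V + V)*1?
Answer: -582750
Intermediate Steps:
p(F, V) = 2*V (p(F, V) = (2*V)*1 = 2*V)
k(G) = G (k(G) = G + 0 = G)
b(M, v) = M + 3*M*v (b(M, v) = 3*M*v + M = M + 3*M*v)
(b(p(2, -3), k(2))*111)*125 = (((2*(-3))*(1 + 3*2))*111)*125 = (-6*(1 + 6)*111)*125 = (-6*7*111)*125 = -42*111*125 = -4662*125 = -582750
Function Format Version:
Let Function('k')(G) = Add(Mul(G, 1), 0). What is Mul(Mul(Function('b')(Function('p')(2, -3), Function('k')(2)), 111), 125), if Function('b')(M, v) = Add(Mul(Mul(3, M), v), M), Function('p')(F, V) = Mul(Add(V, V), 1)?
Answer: -582750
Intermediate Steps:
Function('p')(F, V) = Mul(2, V) (Function('p')(F, V) = Mul(Mul(2, V), 1) = Mul(2, V))
Function('k')(G) = G (Function('k')(G) = Add(G, 0) = G)
Function('b')(M, v) = Add(M, Mul(3, M, v)) (Function('b')(M, v) = Add(Mul(3, M, v), M) = Add(M, Mul(3, M, v)))
Mul(Mul(Function('b')(Function('p')(2, -3), Function('k')(2)), 111), 125) = Mul(Mul(Mul(Mul(2, -3), Add(1, Mul(3, 2))), 111), 125) = Mul(Mul(Mul(-6, Add(1, 6)), 111), 125) = Mul(Mul(Mul(-6, 7), 111), 125) = Mul(Mul(-42, 111), 125) = Mul(-4662, 125) = -582750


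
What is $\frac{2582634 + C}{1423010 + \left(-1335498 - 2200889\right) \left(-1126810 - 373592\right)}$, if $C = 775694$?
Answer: $\frac{419791}{663250443823} \approx 6.3293 \cdot 10^{-7}$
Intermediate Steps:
$\frac{2582634 + C}{1423010 + \left(-1335498 - 2200889\right) \left(-1126810 - 373592\right)} = \frac{2582634 + 775694}{1423010 + \left(-1335498 - 2200889\right) \left(-1126810 - 373592\right)} = \frac{3358328}{1423010 - -5306002127574} = \frac{3358328}{1423010 + 5306002127574} = \frac{3358328}{5306003550584} = 3358328 \cdot \frac{1}{5306003550584} = \frac{419791}{663250443823}$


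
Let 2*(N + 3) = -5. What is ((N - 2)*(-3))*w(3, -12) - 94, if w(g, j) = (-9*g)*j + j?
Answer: 6926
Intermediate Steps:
N = -11/2 (N = -3 + (½)*(-5) = -3 - 5/2 = -11/2 ≈ -5.5000)
w(g, j) = j - 9*g*j (w(g, j) = -9*g*j + j = j - 9*g*j)
((N - 2)*(-3))*w(3, -12) - 94 = ((-11/2 - 2)*(-3))*(-12*(1 - 9*3)) - 94 = (-15/2*(-3))*(-12*(1 - 27)) - 94 = 45*(-12*(-26))/2 - 94 = (45/2)*312 - 94 = 7020 - 94 = 6926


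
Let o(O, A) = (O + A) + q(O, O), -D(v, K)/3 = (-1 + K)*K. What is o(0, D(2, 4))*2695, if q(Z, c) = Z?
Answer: -97020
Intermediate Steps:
D(v, K) = -3*K*(-1 + K) (D(v, K) = -3*(-1 + K)*K = -3*K*(-1 + K))
o(O, A) = A + 2*O (o(O, A) = (O + A) + O = (A + O) + O = A + 2*O)
o(0, D(2, 4))*2695 = (3*4*(1 - 1*4) + 2*0)*2695 = (3*4*(1 - 4) + 0)*2695 = (3*4*(-3) + 0)*2695 = (-36 + 0)*2695 = -36*2695 = -97020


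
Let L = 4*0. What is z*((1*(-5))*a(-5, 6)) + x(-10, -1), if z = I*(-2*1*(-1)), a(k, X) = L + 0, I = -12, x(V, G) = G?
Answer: -1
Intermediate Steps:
L = 0
a(k, X) = 0 (a(k, X) = 0 + 0 = 0)
z = -24 (z = -12*(-2*1)*(-1) = -(-24)*(-1) = -12*2 = -24)
z*((1*(-5))*a(-5, 6)) + x(-10, -1) = -24*1*(-5)*0 - 1 = -(-120)*0 - 1 = -24*0 - 1 = 0 - 1 = -1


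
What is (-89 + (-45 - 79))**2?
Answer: 45369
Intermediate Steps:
(-89 + (-45 - 79))**2 = (-89 - 124)**2 = (-213)**2 = 45369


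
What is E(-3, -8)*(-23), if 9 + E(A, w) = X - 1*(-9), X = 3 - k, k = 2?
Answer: -23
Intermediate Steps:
X = 1 (X = 3 - 1*2 = 3 - 2 = 1)
E(A, w) = 1 (E(A, w) = -9 + (1 - 1*(-9)) = -9 + (1 + 9) = -9 + 10 = 1)
E(-3, -8)*(-23) = 1*(-23) = -23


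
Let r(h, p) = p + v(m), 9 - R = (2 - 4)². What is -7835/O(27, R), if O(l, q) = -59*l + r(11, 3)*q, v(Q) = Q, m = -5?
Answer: 7835/1603 ≈ 4.8877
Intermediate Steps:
R = 5 (R = 9 - (2 - 4)² = 9 - 1*(-2)² = 9 - 1*4 = 9 - 4 = 5)
r(h, p) = -5 + p (r(h, p) = p - 5 = -5 + p)
O(l, q) = -59*l - 2*q (O(l, q) = -59*l + (-5 + 3)*q = -59*l - 2*q)
-7835/O(27, R) = -7835/(-59*27 - 2*5) = -7835/(-1593 - 10) = -7835/(-1603) = -7835*(-1/1603) = 7835/1603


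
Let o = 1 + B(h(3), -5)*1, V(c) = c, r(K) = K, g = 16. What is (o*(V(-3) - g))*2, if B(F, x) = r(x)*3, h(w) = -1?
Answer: 532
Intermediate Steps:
B(F, x) = 3*x (B(F, x) = x*3 = 3*x)
o = -14 (o = 1 + (3*(-5))*1 = 1 - 15*1 = 1 - 15 = -14)
(o*(V(-3) - g))*2 = -14*(-3 - 1*16)*2 = -14*(-3 - 16)*2 = -14*(-19)*2 = 266*2 = 532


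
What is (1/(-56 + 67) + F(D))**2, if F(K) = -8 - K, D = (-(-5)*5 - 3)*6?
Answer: 2368521/121 ≈ 19575.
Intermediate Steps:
D = 132 (D = (-1*(-25) - 3)*6 = (25 - 3)*6 = 22*6 = 132)
(1/(-56 + 67) + F(D))**2 = (1/(-56 + 67) + (-8 - 1*132))**2 = (1/11 + (-8 - 132))**2 = (1/11 - 140)**2 = (-1539/11)**2 = 2368521/121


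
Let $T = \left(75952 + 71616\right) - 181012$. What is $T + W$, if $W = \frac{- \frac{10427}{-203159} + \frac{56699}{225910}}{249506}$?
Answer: $- \frac{382975269594748738449}{11451239971553140} \approx -33444.0$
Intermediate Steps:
$W = \frac{13874475711}{11451239971553140}$ ($W = \left(\left(-10427\right) \left(- \frac{1}{203159}\right) + 56699 \cdot \frac{1}{225910}\right) \frac{1}{249506} = \left(\frac{10427}{203159} + \frac{56699}{225910}\right) \frac{1}{249506} = \frac{13874475711}{45895649690} \cdot \frac{1}{249506} = \frac{13874475711}{11451239971553140} \approx 1.2116 \cdot 10^{-6}$)
$T = -33444$ ($T = 147568 - 181012 = -33444$)
$T + W = -33444 + \frac{13874475711}{11451239971553140} = - \frac{382975269594748738449}{11451239971553140}$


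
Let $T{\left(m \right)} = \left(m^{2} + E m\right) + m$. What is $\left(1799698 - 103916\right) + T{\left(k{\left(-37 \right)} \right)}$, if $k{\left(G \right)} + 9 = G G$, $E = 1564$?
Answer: $5673782$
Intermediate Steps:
$k{\left(G \right)} = -9 + G^{2}$ ($k{\left(G \right)} = -9 + G G = -9 + G^{2}$)
$T{\left(m \right)} = m^{2} + 1565 m$ ($T{\left(m \right)} = \left(m^{2} + 1564 m\right) + m = m^{2} + 1565 m$)
$\left(1799698 - 103916\right) + T{\left(k{\left(-37 \right)} \right)} = \left(1799698 - 103916\right) + \left(-9 + \left(-37\right)^{2}\right) \left(1565 - \left(9 - \left(-37\right)^{2}\right)\right) = 1695782 + \left(-9 + 1369\right) \left(1565 + \left(-9 + 1369\right)\right) = 1695782 + 1360 \left(1565 + 1360\right) = 1695782 + 1360 \cdot 2925 = 1695782 + 3978000 = 5673782$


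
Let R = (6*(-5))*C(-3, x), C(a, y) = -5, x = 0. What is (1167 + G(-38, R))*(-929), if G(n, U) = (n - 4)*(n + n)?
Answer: -4049511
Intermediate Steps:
R = 150 (R = (6*(-5))*(-5) = -30*(-5) = 150)
G(n, U) = 2*n*(-4 + n) (G(n, U) = (-4 + n)*(2*n) = 2*n*(-4 + n))
(1167 + G(-38, R))*(-929) = (1167 + 2*(-38)*(-4 - 38))*(-929) = (1167 + 2*(-38)*(-42))*(-929) = (1167 + 3192)*(-929) = 4359*(-929) = -4049511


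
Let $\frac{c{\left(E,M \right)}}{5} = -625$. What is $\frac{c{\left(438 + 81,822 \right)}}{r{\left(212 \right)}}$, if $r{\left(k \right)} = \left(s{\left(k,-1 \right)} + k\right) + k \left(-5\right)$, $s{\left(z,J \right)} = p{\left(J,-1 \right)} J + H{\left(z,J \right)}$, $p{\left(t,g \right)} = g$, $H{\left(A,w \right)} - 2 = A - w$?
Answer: $\frac{3125}{632} \approx 4.9446$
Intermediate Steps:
$H{\left(A,w \right)} = 2 + A - w$ ($H{\left(A,w \right)} = 2 + \left(A - w\right) = 2 + A - w$)
$s{\left(z,J \right)} = 2 + z - 2 J$ ($s{\left(z,J \right)} = - J + \left(2 + z - J\right) = 2 + z - 2 J$)
$c{\left(E,M \right)} = -3125$ ($c{\left(E,M \right)} = 5 \left(-625\right) = -3125$)
$r{\left(k \right)} = 4 - 3 k$ ($r{\left(k \right)} = \left(\left(2 + k - -2\right) + k\right) + k \left(-5\right) = \left(\left(2 + k + 2\right) + k\right) - 5 k = \left(\left(4 + k\right) + k\right) - 5 k = \left(4 + 2 k\right) - 5 k = 4 - 3 k$)
$\frac{c{\left(438 + 81,822 \right)}}{r{\left(212 \right)}} = - \frac{3125}{4 - 636} = - \frac{3125}{-632} = \left(-3125\right) \left(- \frac{1}{632}\right) = \frac{3125}{632}$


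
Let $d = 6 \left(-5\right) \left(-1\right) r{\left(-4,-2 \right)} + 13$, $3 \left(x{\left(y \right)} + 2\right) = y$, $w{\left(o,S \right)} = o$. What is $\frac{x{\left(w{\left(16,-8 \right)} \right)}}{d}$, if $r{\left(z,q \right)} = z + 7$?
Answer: $\frac{10}{309} \approx 0.032362$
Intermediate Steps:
$x{\left(y \right)} = -2 + \frac{y}{3}$
$r{\left(z,q \right)} = 7 + z$
$d = 103$ ($d = 6 \left(-5\right) \left(-1\right) \left(7 - 4\right) + 13 = \left(-30\right) \left(-1\right) 3 + 13 = 30 \cdot 3 + 13 = 90 + 13 = 103$)
$\frac{x{\left(w{\left(16,-8 \right)} \right)}}{d} = \frac{-2 + \frac{1}{3} \cdot 16}{103} = \left(-2 + \frac{16}{3}\right) \frac{1}{103} = \frac{10}{3} \cdot \frac{1}{103} = \frac{10}{309}$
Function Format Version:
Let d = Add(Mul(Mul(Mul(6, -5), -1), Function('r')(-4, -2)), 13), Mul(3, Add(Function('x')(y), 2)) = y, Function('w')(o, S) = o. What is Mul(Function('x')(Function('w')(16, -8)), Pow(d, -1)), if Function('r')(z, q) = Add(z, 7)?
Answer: Rational(10, 309) ≈ 0.032362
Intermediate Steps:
Function('x')(y) = Add(-2, Mul(Rational(1, 3), y))
Function('r')(z, q) = Add(7, z)
d = 103 (d = Add(Mul(Mul(Mul(6, -5), -1), Add(7, -4)), 13) = Add(Mul(Mul(-30, -1), 3), 13) = Add(Mul(30, 3), 13) = Add(90, 13) = 103)
Mul(Function('x')(Function('w')(16, -8)), Pow(d, -1)) = Mul(Add(-2, Mul(Rational(1, 3), 16)), Pow(103, -1)) = Mul(Add(-2, Rational(16, 3)), Rational(1, 103)) = Mul(Rational(10, 3), Rational(1, 103)) = Rational(10, 309)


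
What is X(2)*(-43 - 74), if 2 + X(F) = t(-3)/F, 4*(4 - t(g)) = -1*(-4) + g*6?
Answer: -819/4 ≈ -204.75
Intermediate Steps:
t(g) = 3 - 3*g/2 (t(g) = 4 - (-1*(-4) + g*6)/4 = 4 - (4 + 6*g)/4 = 4 + (-1 - 3*g/2) = 3 - 3*g/2)
X(F) = -2 + 15/(2*F) (X(F) = -2 + (3 - 3/2*(-3))/F = -2 + (3 + 9/2)/F = -2 + 15/(2*F))
X(2)*(-43 - 74) = (-2 + (15/2)/2)*(-43 - 74) = (-2 + (15/2)*(1/2))*(-117) = (-2 + 15/4)*(-117) = (7/4)*(-117) = -819/4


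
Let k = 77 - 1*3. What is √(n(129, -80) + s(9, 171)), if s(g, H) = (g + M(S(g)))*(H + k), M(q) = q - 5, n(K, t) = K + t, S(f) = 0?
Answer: 7*√21 ≈ 32.078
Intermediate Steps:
k = 74 (k = 77 - 3 = 74)
M(q) = -5 + q
s(g, H) = (-5 + g)*(74 + H) (s(g, H) = (g + (-5 + 0))*(H + 74) = (g - 5)*(74 + H) = (-5 + g)*(74 + H))
√(n(129, -80) + s(9, 171)) = √((129 - 80) + (-370 - 5*171 + 74*9 + 171*9)) = √(49 + (-370 - 855 + 666 + 1539)) = √(49 + 980) = √1029 = 7*√21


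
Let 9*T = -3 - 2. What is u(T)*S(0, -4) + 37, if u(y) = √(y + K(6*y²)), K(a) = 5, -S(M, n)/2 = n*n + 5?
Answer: 37 - 28*√10 ≈ -51.544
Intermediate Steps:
S(M, n) = -10 - 2*n² (S(M, n) = -2*(n*n + 5) = -2*(n² + 5) = -2*(5 + n²) = -10 - 2*n²)
T = -5/9 (T = (-3 - 2)/9 = (⅑)*(-5) = -5/9 ≈ -0.55556)
u(y) = √(5 + y) (u(y) = √(y + 5) = √(5 + y))
u(T)*S(0, -4) + 37 = √(5 - 5/9)*(-10 - 2*(-4)²) + 37 = √(40/9)*(-10 - 2*16) + 37 = (2*√10/3)*(-10 - 32) + 37 = (2*√10/3)*(-42) + 37 = -28*√10 + 37 = 37 - 28*√10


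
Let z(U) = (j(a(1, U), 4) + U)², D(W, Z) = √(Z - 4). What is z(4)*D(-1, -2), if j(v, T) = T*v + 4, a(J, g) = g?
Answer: 576*I*√6 ≈ 1410.9*I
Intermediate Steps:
j(v, T) = 4 + T*v
D(W, Z) = √(-4 + Z)
z(U) = (4 + 5*U)² (z(U) = ((4 + 4*U) + U)² = (4 + 5*U)²)
z(4)*D(-1, -2) = (4 + 5*4)²*√(-4 - 2) = (4 + 20)²*√(-6) = 24²*(I*√6) = 576*(I*√6) = 576*I*√6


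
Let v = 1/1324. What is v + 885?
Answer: 1171741/1324 ≈ 885.00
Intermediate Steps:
v = 1/1324 ≈ 0.00075529
v + 885 = 1/1324 + 885 = 1171741/1324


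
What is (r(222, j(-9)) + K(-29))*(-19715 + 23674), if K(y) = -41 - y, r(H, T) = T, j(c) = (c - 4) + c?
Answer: -134606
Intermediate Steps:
j(c) = -4 + 2*c (j(c) = (-4 + c) + c = -4 + 2*c)
(r(222, j(-9)) + K(-29))*(-19715 + 23674) = ((-4 + 2*(-9)) + (-41 - 1*(-29)))*(-19715 + 23674) = ((-4 - 18) + (-41 + 29))*3959 = (-22 - 12)*3959 = -34*3959 = -134606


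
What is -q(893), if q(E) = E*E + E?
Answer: -798342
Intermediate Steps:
q(E) = E + E² (q(E) = E² + E = E + E²)
-q(893) = -893*(1 + 893) = -893*894 = -1*798342 = -798342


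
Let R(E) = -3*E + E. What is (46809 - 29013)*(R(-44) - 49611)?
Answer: -881311308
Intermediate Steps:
R(E) = -2*E
(46809 - 29013)*(R(-44) - 49611) = (46809 - 29013)*(-2*(-44) - 49611) = 17796*(88 - 49611) = 17796*(-49523) = -881311308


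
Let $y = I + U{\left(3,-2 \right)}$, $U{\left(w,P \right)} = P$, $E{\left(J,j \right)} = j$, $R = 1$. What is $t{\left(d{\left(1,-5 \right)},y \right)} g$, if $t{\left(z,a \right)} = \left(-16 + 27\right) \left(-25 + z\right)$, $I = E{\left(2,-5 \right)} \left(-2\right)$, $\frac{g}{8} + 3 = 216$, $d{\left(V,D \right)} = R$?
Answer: $-449856$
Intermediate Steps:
$d{\left(V,D \right)} = 1$
$g = 1704$ ($g = -24 + 8 \cdot 216 = -24 + 1728 = 1704$)
$I = 10$ ($I = \left(-5\right) \left(-2\right) = 10$)
$y = 8$ ($y = 10 - 2 = 8$)
$t{\left(z,a \right)} = -275 + 11 z$ ($t{\left(z,a \right)} = 11 \left(-25 + z\right) = -275 + 11 z$)
$t{\left(d{\left(1,-5 \right)},y \right)} g = \left(-275 + 11 \cdot 1\right) 1704 = \left(-275 + 11\right) 1704 = \left(-264\right) 1704 = -449856$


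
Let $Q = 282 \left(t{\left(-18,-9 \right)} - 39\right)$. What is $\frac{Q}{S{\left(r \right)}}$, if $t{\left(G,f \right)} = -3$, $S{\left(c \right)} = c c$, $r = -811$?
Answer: $- \frac{11844}{657721} \approx -0.018008$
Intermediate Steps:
$S{\left(c \right)} = c^{2}$
$Q = -11844$ ($Q = 282 \left(-3 - 39\right) = 282 \left(-42\right) = -11844$)
$\frac{Q}{S{\left(r \right)}} = - \frac{11844}{\left(-811\right)^{2}} = - \frac{11844}{657721}$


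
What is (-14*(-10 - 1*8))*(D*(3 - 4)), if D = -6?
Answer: 1512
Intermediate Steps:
(-14*(-10 - 1*8))*(D*(3 - 4)) = (-14*(-10 - 1*8))*(-6*(3 - 4)) = (-14*(-10 - 8))*(-6*(-1)) = -14*(-18)*6 = 252*6 = 1512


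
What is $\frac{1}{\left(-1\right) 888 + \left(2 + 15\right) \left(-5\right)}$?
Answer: $- \frac{1}{973} \approx -0.0010277$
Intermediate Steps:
$\frac{1}{\left(-1\right) 888 + \left(2 + 15\right) \left(-5\right)} = \frac{1}{-888 + 17 \left(-5\right)} = \frac{1}{-888 - 85} = \frac{1}{-973} = - \frac{1}{973}$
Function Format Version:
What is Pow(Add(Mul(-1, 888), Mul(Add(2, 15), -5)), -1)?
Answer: Rational(-1, 973) ≈ -0.0010277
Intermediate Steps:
Pow(Add(Mul(-1, 888), Mul(Add(2, 15), -5)), -1) = Pow(Add(-888, Mul(17, -5)), -1) = Pow(Add(-888, -85), -1) = Pow(-973, -1) = Rational(-1, 973)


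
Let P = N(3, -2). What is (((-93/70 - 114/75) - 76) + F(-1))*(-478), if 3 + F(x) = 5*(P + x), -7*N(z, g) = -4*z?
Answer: 6547883/175 ≈ 37417.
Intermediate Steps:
N(z, g) = 4*z/7 (N(z, g) = -(-4)*z/7 = 4*z/7)
P = 12/7 (P = (4/7)*3 = 12/7 ≈ 1.7143)
F(x) = 39/7 + 5*x (F(x) = -3 + 5*(12/7 + x) = -3 + (60/7 + 5*x) = 39/7 + 5*x)
(((-93/70 - 114/75) - 76) + F(-1))*(-478) = (((-93/70 - 114/75) - 76) + (39/7 + 5*(-1)))*(-478) = (((-93*1/70 - 114*1/75) - 76) + (39/7 - 5))*(-478) = (((-93/70 - 38/25) - 76) + 4/7)*(-478) = ((-997/350 - 76) + 4/7)*(-478) = (-27597/350 + 4/7)*(-478) = -27397/350*(-478) = 6547883/175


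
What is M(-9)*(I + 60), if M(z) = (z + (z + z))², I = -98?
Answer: -27702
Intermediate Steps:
M(z) = 9*z² (M(z) = (z + 2*z)² = (3*z)² = 9*z²)
M(-9)*(I + 60) = (9*(-9)²)*(-98 + 60) = (9*81)*(-38) = 729*(-38) = -27702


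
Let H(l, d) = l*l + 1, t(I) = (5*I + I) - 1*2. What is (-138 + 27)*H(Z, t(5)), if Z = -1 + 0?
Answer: -222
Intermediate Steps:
Z = -1
t(I) = -2 + 6*I (t(I) = 6*I - 2 = -2 + 6*I)
H(l, d) = 1 + l**2 (H(l, d) = l**2 + 1 = 1 + l**2)
(-138 + 27)*H(Z, t(5)) = (-138 + 27)*(1 + (-1)**2) = -111*(1 + 1) = -111*2 = -222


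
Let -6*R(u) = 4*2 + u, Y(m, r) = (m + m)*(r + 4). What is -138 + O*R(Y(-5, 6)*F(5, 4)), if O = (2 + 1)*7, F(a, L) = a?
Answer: 1584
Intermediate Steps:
Y(m, r) = 2*m*(4 + r) (Y(m, r) = (2*m)*(4 + r) = 2*m*(4 + r))
R(u) = -4/3 - u/6 (R(u) = -(4*2 + u)/6 = -(8 + u)/6 = -4/3 - u/6)
O = 21 (O = 3*7 = 21)
-138 + O*R(Y(-5, 6)*F(5, 4)) = -138 + 21*(-4/3 - 2*(-5)*(4 + 6)*5/6) = -138 + 21*(-4/3 - 2*(-5)*10*5/6) = -138 + 21*(-4/3 - (-50)*5/3) = -138 + 21*(-4/3 - 1/6*(-500)) = -138 + 21*(-4/3 + 250/3) = -138 + 21*82 = -138 + 1722 = 1584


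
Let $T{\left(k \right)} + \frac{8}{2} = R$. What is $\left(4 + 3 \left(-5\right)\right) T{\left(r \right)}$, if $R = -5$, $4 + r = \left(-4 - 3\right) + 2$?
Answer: $99$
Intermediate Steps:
$r = -9$ ($r = -4 + \left(\left(-4 - 3\right) + 2\right) = -4 + \left(-7 + 2\right) = -4 - 5 = -9$)
$T{\left(k \right)} = -9$ ($T{\left(k \right)} = -4 - 5 = -9$)
$\left(4 + 3 \left(-5\right)\right) T{\left(r \right)} = \left(4 + 3 \left(-5\right)\right) \left(-9\right) = \left(4 - 15\right) \left(-9\right) = \left(-11\right) \left(-9\right) = 99$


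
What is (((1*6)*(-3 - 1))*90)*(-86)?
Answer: 185760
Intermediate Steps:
(((1*6)*(-3 - 1))*90)*(-86) = ((6*(-4))*90)*(-86) = -24*90*(-86) = -2160*(-86) = 185760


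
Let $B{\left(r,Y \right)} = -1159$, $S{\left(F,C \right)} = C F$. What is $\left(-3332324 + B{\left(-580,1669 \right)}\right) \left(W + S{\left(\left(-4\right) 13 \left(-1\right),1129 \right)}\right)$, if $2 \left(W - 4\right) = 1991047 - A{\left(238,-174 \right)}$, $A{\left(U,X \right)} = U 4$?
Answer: $- \frac{7025378758677}{2} \approx -3.5127 \cdot 10^{12}$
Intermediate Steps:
$A{\left(U,X \right)} = 4 U$
$W = \frac{1990103}{2}$ ($W = 4 + \frac{1991047 - 4 \cdot 238}{2} = 4 + \frac{1991047 - 952}{2} = 4 + \frac{1}{2} \cdot 1990095 = 4 + \frac{1990095}{2} = \frac{1990103}{2} \approx 9.9505 \cdot 10^{5}$)
$\left(-3332324 + B{\left(-580,1669 \right)}\right) \left(W + S{\left(\left(-4\right) 13 \left(-1\right),1129 \right)}\right) = \left(-3332324 - 1159\right) \left(\frac{1990103}{2} + 1129 \left(-4\right) 13 \left(-1\right)\right) = - 3333483 \left(\frac{1990103}{2} + 1129 \left(\left(-52\right) \left(-1\right)\right)\right) = - 3333483 \left(\frac{1990103}{2} + 1129 \cdot 52\right) = - 3333483 \left(\frac{1990103}{2} + 58708\right) = \left(-3333483\right) \frac{2107519}{2} = - \frac{7025378758677}{2}$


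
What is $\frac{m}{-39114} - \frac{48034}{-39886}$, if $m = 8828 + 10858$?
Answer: $\frac{13019120}{18572631} \approx 0.70098$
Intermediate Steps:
$m = 19686$
$\frac{m}{-39114} - \frac{48034}{-39886} = \frac{19686}{-39114} - \frac{48034}{-39886} = 19686 \left(- \frac{1}{39114}\right) - - \frac{3431}{2849} = - \frac{3281}{6519} + \frac{3431}{2849} = \frac{13019120}{18572631}$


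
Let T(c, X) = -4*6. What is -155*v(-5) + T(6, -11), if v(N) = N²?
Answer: -3899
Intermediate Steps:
T(c, X) = -24
-155*v(-5) + T(6, -11) = -155*(-5)² - 24 = -155*25 - 24 = -3875 - 24 = -3899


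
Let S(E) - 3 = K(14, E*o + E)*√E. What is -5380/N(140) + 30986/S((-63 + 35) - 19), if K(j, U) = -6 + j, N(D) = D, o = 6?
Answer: -3283/431 - 247888*I*√47/3017 ≈ -7.6172 - 563.29*I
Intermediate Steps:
S(E) = 3 + 8*√E (S(E) = 3 + (-6 + 14)*√E = 3 + 8*√E)
-5380/N(140) + 30986/S((-63 + 35) - 19) = -5380/140 + 30986/(3 + 8*√((-63 + 35) - 19)) = -5380*1/140 + 30986/(3 + 8*√(-28 - 19)) = -269/7 + 30986/(3 + 8*√(-47)) = -269/7 + 30986/(3 + 8*(I*√47)) = -269/7 + 30986/(3 + 8*I*√47)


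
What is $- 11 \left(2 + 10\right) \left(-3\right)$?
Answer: $396$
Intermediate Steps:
$- 11 \left(2 + 10\right) \left(-3\right) = \left(-11\right) 12 \left(-3\right) = \left(-132\right) \left(-3\right) = 396$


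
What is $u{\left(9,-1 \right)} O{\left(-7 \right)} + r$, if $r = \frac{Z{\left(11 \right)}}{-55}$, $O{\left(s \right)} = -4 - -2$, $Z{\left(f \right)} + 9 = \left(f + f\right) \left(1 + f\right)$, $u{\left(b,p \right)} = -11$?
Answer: $\frac{191}{11} \approx 17.364$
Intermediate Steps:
$Z{\left(f \right)} = -9 + 2 f \left(1 + f\right)$ ($Z{\left(f \right)} = -9 + \left(f + f\right) \left(1 + f\right) = -9 + 2 f \left(1 + f\right)$)
$O{\left(s \right)} = -2$ ($O{\left(s \right)} = -4 + 2 = -2$)
$r = - \frac{51}{11}$ ($r = \frac{-9 + 2 \cdot 11 + 2 \cdot 11^{2}}{-55} = \left(-9 + 22 + 2 \cdot 121\right) \left(- \frac{1}{55}\right) = \left(-9 + 22 + 242\right) \left(- \frac{1}{55}\right) = 255 \left(- \frac{1}{55}\right) = - \frac{51}{11} \approx -4.6364$)
$u{\left(9,-1 \right)} O{\left(-7 \right)} + r = \left(-11\right) \left(-2\right) - \frac{51}{11} = 22 - \frac{51}{11} = \frac{191}{11}$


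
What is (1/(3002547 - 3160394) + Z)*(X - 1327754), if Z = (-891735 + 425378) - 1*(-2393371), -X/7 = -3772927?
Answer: 7629500255924733895/157847 ≈ 4.8335e+13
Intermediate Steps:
X = 26410489 (X = -7*(-3772927) = 26410489)
Z = 1927014 (Z = -466357 + 2393371 = 1927014)
(1/(3002547 - 3160394) + Z)*(X - 1327754) = (1/(3002547 - 3160394) + 1927014)*(26410489 - 1327754) = (1/(-157847) + 1927014)*25082735 = (-1/157847 + 1927014)*25082735 = (304173378857/157847)*25082735 = 7629500255924733895/157847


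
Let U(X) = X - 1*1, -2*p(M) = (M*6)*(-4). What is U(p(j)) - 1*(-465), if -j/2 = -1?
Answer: 488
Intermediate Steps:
j = 2 (j = -2*(-1) = 2)
p(M) = 12*M (p(M) = -M*6*(-4)/2 = -6*M*(-4)/2 = -(-12)*M = 12*M)
U(X) = -1 + X (U(X) = X - 1 = -1 + X)
U(p(j)) - 1*(-465) = (-1 + 12*2) - 1*(-465) = (-1 + 24) + 465 = 23 + 465 = 488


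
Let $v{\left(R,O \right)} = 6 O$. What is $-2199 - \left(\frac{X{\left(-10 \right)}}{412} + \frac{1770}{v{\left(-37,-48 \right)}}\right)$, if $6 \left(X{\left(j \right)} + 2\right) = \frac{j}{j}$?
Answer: $- \frac{10841449}{4944} \approx -2192.9$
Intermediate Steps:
$X{\left(j \right)} = - \frac{11}{6}$ ($X{\left(j \right)} = -2 + \frac{j \frac{1}{j}}{6} = -2 + \frac{1}{6} \cdot 1 = -2 + \frac{1}{6} = - \frac{11}{6}$)
$-2199 - \left(\frac{X{\left(-10 \right)}}{412} + \frac{1770}{v{\left(-37,-48 \right)}}\right) = -2199 - \left(- \frac{11}{6 \cdot 412} + \frac{1770}{6 \left(-48\right)}\right) = -2199 - \left(\left(- \frac{11}{6}\right) \frac{1}{412} + \frac{1770}{-288}\right) = -2199 - \left(- \frac{11}{2472} + 1770 \left(- \frac{1}{288}\right)\right) = -2199 - \left(- \frac{11}{2472} - \frac{295}{48}\right) = -2199 - - \frac{30407}{4944} = -2199 + \frac{30407}{4944} = - \frac{10841449}{4944}$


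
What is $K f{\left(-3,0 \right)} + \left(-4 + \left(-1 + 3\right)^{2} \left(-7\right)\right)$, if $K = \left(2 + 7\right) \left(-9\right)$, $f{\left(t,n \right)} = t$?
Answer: $211$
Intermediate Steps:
$K = -81$ ($K = 9 \left(-9\right) = -81$)
$K f{\left(-3,0 \right)} + \left(-4 + \left(-1 + 3\right)^{2} \left(-7\right)\right) = \left(-81\right) \left(-3\right) + \left(-4 + \left(-1 + 3\right)^{2} \left(-7\right)\right) = 243 + \left(-4 + 2^{2} \left(-7\right)\right) = 243 + \left(-4 + 4 \left(-7\right)\right) = 243 - 32 = 211$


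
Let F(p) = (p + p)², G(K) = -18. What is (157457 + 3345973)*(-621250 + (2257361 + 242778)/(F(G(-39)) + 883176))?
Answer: -320841626044487205/147412 ≈ -2.1765e+12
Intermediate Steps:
F(p) = 4*p² (F(p) = (2*p)² = 4*p²)
(157457 + 3345973)*(-621250 + (2257361 + 242778)/(F(G(-39)) + 883176)) = (157457 + 3345973)*(-621250 + (2257361 + 242778)/(4*(-18)² + 883176)) = 3503430*(-621250 + 2500139/(4*324 + 883176)) = 3503430*(-621250 + 2500139/(1296 + 883176)) = 3503430*(-621250 + 2500139/884472) = 3503430*(-549475729861/884472) = -320841626044487205/147412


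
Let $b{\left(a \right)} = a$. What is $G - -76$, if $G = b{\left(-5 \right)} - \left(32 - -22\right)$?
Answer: $17$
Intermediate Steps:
$G = -59$ ($G = -5 - \left(32 - -22\right) = -5 - \left(32 + 22\right) = -5 - 54 = -59$)
$G - -76 = -59 - -76 = -59 + 76 = 17$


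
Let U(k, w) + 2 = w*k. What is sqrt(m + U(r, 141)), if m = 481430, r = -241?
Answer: sqrt(447447) ≈ 668.92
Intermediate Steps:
U(k, w) = -2 + k*w (U(k, w) = -2 + w*k = -2 + k*w)
sqrt(m + U(r, 141)) = sqrt(481430 + (-2 - 241*141)) = sqrt(481430 + (-2 - 33981)) = sqrt(481430 - 33983) = sqrt(447447)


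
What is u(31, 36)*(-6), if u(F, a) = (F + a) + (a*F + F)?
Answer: -7284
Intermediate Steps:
u(F, a) = a + 2*F + F*a (u(F, a) = (F + a) + (F*a + F) = (F + a) + (F + F*a) = a + 2*F + F*a)
u(31, 36)*(-6) = (36 + 2*31 + 31*36)*(-6) = (36 + 62 + 1116)*(-6) = 1214*(-6) = -7284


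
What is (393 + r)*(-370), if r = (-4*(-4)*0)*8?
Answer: -145410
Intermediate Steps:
r = 0 (r = (16*0)*8 = 0*8 = 0)
(393 + r)*(-370) = (393 + 0)*(-370) = 393*(-370) = -145410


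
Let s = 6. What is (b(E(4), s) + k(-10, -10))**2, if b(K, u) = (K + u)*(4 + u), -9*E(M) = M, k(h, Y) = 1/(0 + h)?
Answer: 24910081/8100 ≈ 3075.3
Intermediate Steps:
k(h, Y) = 1/h
E(M) = -M/9
b(K, u) = (4 + u)*(K + u)
(b(E(4), s) + k(-10, -10))**2 = ((6**2 + 4*(-1/9*4) + 4*6 - 1/9*4*6) + 1/(-10))**2 = ((36 + 4*(-4/9) + 24 - 4/9*6) - 1/10)**2 = ((36 - 16/9 + 24 - 8/3) - 1/10)**2 = (500/9 - 1/10)**2 = (4991/90)**2 = 24910081/8100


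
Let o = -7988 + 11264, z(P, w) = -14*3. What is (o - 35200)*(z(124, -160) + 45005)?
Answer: -1435398812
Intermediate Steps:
z(P, w) = -42
o = 3276
(o - 35200)*(z(124, -160) + 45005) = (3276 - 35200)*(-42 + 45005) = -31924*44963 = -1435398812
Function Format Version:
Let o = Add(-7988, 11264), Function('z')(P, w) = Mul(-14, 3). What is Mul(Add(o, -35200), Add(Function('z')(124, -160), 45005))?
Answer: -1435398812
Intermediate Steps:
Function('z')(P, w) = -42
o = 3276
Mul(Add(o, -35200), Add(Function('z')(124, -160), 45005)) = Mul(Add(3276, -35200), Add(-42, 45005)) = Mul(-31924, 44963) = -1435398812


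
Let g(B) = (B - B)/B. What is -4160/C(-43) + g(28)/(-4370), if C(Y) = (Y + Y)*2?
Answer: 1040/43 ≈ 24.186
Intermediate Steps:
C(Y) = 4*Y (C(Y) = (2*Y)*2 = 4*Y)
g(B) = 0 (g(B) = 0/B = 0)
-4160/C(-43) + g(28)/(-4370) = -4160/(4*(-43)) + 0/(-4370) = -4160/(-172) + 0*(-1/4370) = -4160*(-1/172) + 0 = 1040/43 + 0 = 1040/43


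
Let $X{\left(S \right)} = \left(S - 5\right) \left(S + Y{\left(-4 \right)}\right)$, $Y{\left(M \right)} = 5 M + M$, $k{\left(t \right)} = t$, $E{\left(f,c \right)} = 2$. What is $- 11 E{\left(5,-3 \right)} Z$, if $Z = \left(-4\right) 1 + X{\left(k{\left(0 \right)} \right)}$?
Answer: $-2552$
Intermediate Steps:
$Y{\left(M \right)} = 6 M$
$X{\left(S \right)} = \left(-24 + S\right) \left(-5 + S\right)$ ($X{\left(S \right)} = \left(S - 5\right) \left(S + 6 \left(-4\right)\right) = \left(-5 + S\right) \left(S - 24\right) = \left(-5 + S\right) \left(-24 + S\right) = \left(-24 + S\right) \left(-5 + S\right)$)
$Z = 116$ ($Z = \left(-4\right) 1 + \left(120 + 0^{2} - 0\right) = -4 + \left(120 + 0 + 0\right) = -4 + 120 = 116$)
$- 11 E{\left(5,-3 \right)} Z = \left(-11\right) 2 \cdot 116 = \left(-22\right) 116 = -2552$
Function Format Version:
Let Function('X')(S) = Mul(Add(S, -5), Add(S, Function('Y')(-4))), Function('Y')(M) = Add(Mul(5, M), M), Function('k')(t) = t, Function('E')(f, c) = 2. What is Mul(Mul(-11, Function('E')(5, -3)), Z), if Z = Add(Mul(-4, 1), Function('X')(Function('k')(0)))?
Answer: -2552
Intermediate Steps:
Function('Y')(M) = Mul(6, M)
Function('X')(S) = Mul(Add(-24, S), Add(-5, S)) (Function('X')(S) = Mul(Add(S, -5), Add(S, Mul(6, -4))) = Mul(Add(-5, S), Add(S, -24)) = Mul(Add(-5, S), Add(-24, S)) = Mul(Add(-24, S), Add(-5, S)))
Z = 116 (Z = Add(Mul(-4, 1), Add(120, Pow(0, 2), Mul(-29, 0))) = Add(-4, Add(120, 0, 0)) = Add(-4, 120) = 116)
Mul(Mul(-11, Function('E')(5, -3)), Z) = Mul(Mul(-11, 2), 116) = Mul(-22, 116) = -2552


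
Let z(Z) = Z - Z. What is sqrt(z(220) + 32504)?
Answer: 2*sqrt(8126) ≈ 180.29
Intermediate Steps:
z(Z) = 0
sqrt(z(220) + 32504) = sqrt(0 + 32504) = sqrt(32504) = 2*sqrt(8126)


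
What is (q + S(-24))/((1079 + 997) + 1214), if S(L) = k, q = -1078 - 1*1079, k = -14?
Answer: -2171/3290 ≈ -0.65988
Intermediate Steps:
q = -2157 (q = -1078 - 1079 = -2157)
S(L) = -14
(q + S(-24))/((1079 + 997) + 1214) = (-2157 - 14)/((1079 + 997) + 1214) = -2171/(2076 + 1214) = -2171/3290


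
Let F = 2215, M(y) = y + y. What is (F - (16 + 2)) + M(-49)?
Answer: 2099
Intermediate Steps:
M(y) = 2*y
(F - (16 + 2)) + M(-49) = (2215 - (16 + 2)) + 2*(-49) = (2215 - 1*18) - 98 = (2215 - 18) - 98 = 2197 - 98 = 2099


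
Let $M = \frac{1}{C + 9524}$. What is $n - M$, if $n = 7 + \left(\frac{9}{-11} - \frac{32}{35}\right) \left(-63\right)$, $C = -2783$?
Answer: $\frac{43061453}{370755} \approx 116.15$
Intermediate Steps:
$n = \frac{6388}{55}$ ($n = 7 + \left(9 \left(- \frac{1}{11}\right) - \frac{32}{35}\right) \left(-63\right) = 7 + \left(- \frac{9}{11} - \frac{32}{35}\right) \left(-63\right) = 7 - - \frac{6003}{55} = 7 + \frac{6003}{55} = \frac{6388}{55} \approx 116.15$)
$M = \frac{1}{6741}$ ($M = \frac{1}{-2783 + 9524} = \frac{1}{6741} \approx 0.00014835$)
$n - M = \frac{6388}{55} - \frac{1}{6741} = \frac{43061453}{370755}$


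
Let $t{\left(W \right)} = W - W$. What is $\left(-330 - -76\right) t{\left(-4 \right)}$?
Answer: $0$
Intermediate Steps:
$t{\left(W \right)} = 0$
$\left(-330 - -76\right) t{\left(-4 \right)} = \left(-330 - -76\right) 0 = \left(-330 + \left(90 - 14\right)\right) 0 = \left(-330 + 76\right) 0 = \left(-254\right) 0 = 0$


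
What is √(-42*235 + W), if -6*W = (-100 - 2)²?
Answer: 2*I*√2901 ≈ 107.72*I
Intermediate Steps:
W = -1734 (W = -(-100 - 2)²/6 = -⅙*(-102)² = -⅙*10404 = -1734)
√(-42*235 + W) = √(-42*235 - 1734) = √(-9870 - 1734) = √(-11604) = 2*I*√2901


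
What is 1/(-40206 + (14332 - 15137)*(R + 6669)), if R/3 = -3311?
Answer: 1/2587314 ≈ 3.8650e-7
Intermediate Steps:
R = -9933 (R = 3*(-3311) = -9933)
1/(-40206 + (14332 - 15137)*(R + 6669)) = 1/(-40206 + (14332 - 15137)*(-9933 + 6669)) = 1/(-40206 - 805*(-3264)) = 1/(-40206 + 2627520) = 1/2587314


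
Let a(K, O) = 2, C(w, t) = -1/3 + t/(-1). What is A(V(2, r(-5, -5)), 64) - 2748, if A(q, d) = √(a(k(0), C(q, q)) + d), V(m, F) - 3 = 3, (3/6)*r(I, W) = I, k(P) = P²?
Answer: -2748 + √66 ≈ -2739.9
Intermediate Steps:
C(w, t) = -⅓ - t (C(w, t) = -1*⅓ + t*(-1) = -⅓ - t)
r(I, W) = 2*I
V(m, F) = 6 (V(m, F) = 3 + 3 = 6)
A(q, d) = √(2 + d)
A(V(2, r(-5, -5)), 64) - 2748 = √(2 + 64) - 2748 = √66 - 2748 = -2748 + √66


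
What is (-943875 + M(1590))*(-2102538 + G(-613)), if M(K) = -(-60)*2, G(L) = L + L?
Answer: 1985437793820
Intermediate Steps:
G(L) = 2*L
M(K) = 120 (M(K) = -20*(-6) = 120)
(-943875 + M(1590))*(-2102538 + G(-613)) = (-943875 + 120)*(-2102538 + 2*(-613)) = -943755*(-2102538 - 1226) = -943755*(-2103764) = 1985437793820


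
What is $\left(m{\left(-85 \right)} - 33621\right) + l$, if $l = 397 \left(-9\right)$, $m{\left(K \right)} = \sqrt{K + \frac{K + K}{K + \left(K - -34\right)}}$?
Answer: $-37194 + \frac{i \sqrt{335}}{2} \approx -37194.0 + 9.1515 i$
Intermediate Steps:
$m{\left(K \right)} = \sqrt{K + \frac{2 K}{34 + 2 K}}$ ($m{\left(K \right)} = \sqrt{K + \frac{2 K}{K + \left(K + 34\right)}} = \sqrt{K + \frac{2 K}{K + \left(34 + K\right)}} = \sqrt{K + \frac{2 K}{34 + 2 K}}$)
$l = -3573$
$\left(m{\left(-85 \right)} - 33621\right) + l = \left(\sqrt{- \frac{85 \left(18 - 85\right)}{17 - 85}} - 33621\right) - 3573 = \left(\sqrt{\left(-85\right) \frac{1}{-68} \left(-67\right)} - 33621\right) - 3573 = \left(\sqrt{\left(-85\right) \left(- \frac{1}{68}\right) \left(-67\right)} - 33621\right) - 3573 = \left(\sqrt{- \frac{335}{4}} - 33621\right) - 3573 = \left(\frac{i \sqrt{335}}{2} - 33621\right) - 3573 = \left(-33621 + \frac{i \sqrt{335}}{2}\right) - 3573 = -37194 + \frac{i \sqrt{335}}{2}$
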